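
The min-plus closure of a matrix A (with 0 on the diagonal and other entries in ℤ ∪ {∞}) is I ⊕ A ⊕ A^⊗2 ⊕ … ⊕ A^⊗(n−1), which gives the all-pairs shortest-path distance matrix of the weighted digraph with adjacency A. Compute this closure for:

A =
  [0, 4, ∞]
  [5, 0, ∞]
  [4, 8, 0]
Closure =
  [0, 4, ∞]
  [5, 0, ∞]
  [4, 8, 0]

This is the Floyd-Warshall all-pairs shortest-path computation. For each intermediate vertex k = 0, 1, …, 2, update dist[i][j] ← min(dist[i][j], dist[i][k] + dist[k][j]). The final matrix gives, for each (i, j), the minimum total weight of any directed path from i to j (possibly empty when i = j).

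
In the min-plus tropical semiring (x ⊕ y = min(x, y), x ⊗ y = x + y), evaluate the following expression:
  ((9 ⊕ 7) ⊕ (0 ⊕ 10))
((9 ⊕ 7) ⊕ (0 ⊕ 10)) = 0

Expand innermost to outermost. Recall ⊕ takes the minimum of its arguments and ⊗ takes their sum. Working out the expression ((9 ⊕ 7) ⊕ (0 ⊕ 10)) gives 0.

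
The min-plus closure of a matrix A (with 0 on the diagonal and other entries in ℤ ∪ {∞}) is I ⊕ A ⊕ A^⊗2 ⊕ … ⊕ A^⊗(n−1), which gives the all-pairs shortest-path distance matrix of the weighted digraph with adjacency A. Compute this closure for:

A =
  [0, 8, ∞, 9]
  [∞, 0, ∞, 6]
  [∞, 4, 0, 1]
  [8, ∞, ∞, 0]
Closure =
  [0, 8, ∞, 9]
  [14, 0, ∞, 6]
  [9, 4, 0, 1]
  [8, 16, ∞, 0]

This is the Floyd-Warshall all-pairs shortest-path computation. For each intermediate vertex k = 0, 1, …, 3, update dist[i][j] ← min(dist[i][j], dist[i][k] + dist[k][j]). The final matrix gives, for each (i, j), the minimum total weight of any directed path from i to j (possibly empty when i = j).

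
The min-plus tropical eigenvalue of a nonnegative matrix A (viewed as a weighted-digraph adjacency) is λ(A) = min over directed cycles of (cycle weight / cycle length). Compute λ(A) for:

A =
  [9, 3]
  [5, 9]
λ(A) = 4

Enumerate directed cycles and compute their means (weight / length). Sample:
  cycle 0 → 0: weight = 9, length = 1, mean = 9/1 ≈ 9.000
  cycle 1 → 1: weight = 9, length = 1, mean = 9/1 ≈ 9.000
  cycle 0 → 1 → 0: weight = 8, length = 2, mean = 8/2 ≈ 4.000
  cycle 1 → 0 → 1: weight = 8, length = 2, mean = 8/2 ≈ 4.000
Minimum mean = 4.000, attained e.g. along the cycle 0 → 1 → 0 with weight 8 and length 2. So λ(A) = 8/2 = 4.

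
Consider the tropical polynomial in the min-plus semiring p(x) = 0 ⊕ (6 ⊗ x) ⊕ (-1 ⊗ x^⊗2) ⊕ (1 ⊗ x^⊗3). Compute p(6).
p(6) = 0

A tropical monomial a ⊗ x^⊗i evaluates to a + i · x. Evaluating each term at x = 6:
  Term 0 contributes 0 + 0 · 6 = 0
  Term 1 contributes 6 + 1 · 6 = 12
  Term 2 contributes -1 + 2 · 6 = 11
  Term 3 contributes 1 + 3 · 6 = 19
p(6) = ⊕ of these = min[0, 12, 11, 19] = 0.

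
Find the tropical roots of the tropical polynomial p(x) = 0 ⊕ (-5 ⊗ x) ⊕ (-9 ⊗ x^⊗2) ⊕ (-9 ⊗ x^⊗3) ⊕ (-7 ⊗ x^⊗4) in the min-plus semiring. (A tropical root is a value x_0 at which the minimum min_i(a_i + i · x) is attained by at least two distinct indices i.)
Roots: {-2, 0, 4, 5}

Each tropical root is a break point of the lower envelope of the lines y = a_i + i · x (there are 5 lines, with slopes 0, 1, ..., 4). Only the lines that attain the minimum somewhere contribute to roots; other lines are dominated. Here the surviving (envelope) indices are i = 4, i = 3, i = 2, i = 1, i = 0.
Intersections between consecutive envelope lines give the roots: for adjacent envelope indices i < j the intersection is x = (a_i − a_j) / (j − i). Reading off the sorted break points: {-2, 0, 4, 5}.
Verification: at each break x_0, at least two indices attain the minimum of min_i(a_i + i · x_0).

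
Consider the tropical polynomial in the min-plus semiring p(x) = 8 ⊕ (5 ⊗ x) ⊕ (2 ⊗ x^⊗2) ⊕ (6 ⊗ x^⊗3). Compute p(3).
p(3) = 8

A tropical monomial a ⊗ x^⊗i evaluates to a + i · x. Evaluating each term at x = 3:
  Term 0 contributes 8 + 0 · 3 = 8
  Term 1 contributes 5 + 1 · 3 = 8
  Term 2 contributes 2 + 2 · 3 = 8
  Term 3 contributes 6 + 3 · 3 = 15
p(3) = ⊕ of these = min[8, 8, 8, 15] = 8.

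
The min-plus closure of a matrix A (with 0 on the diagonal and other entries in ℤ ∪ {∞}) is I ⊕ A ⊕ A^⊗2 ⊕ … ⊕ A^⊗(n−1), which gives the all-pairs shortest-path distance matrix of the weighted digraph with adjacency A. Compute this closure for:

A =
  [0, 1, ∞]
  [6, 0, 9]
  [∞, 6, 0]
Closure =
  [0, 1, 10]
  [6, 0, 9]
  [12, 6, 0]

This is the Floyd-Warshall all-pairs shortest-path computation. For each intermediate vertex k = 0, 1, …, 2, update dist[i][j] ← min(dist[i][j], dist[i][k] + dist[k][j]). The final matrix gives, for each (i, j), the minimum total weight of any directed path from i to j (possibly empty when i = j).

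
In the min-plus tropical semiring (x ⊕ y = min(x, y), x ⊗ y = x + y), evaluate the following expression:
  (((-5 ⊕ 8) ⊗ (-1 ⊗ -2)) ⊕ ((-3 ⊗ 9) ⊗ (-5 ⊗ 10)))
(((-5 ⊕ 8) ⊗ (-1 ⊗ -2)) ⊕ ((-3 ⊗ 9) ⊗ (-5 ⊗ 10))) = -8

Expand innermost to outermost. Recall ⊕ takes the minimum of its arguments and ⊗ takes their sum. Working out the expression (((-5 ⊕ 8) ⊗ (-1 ⊗ -2)) ⊕ ((-3 ⊗ 9) ⊗ (-5 ⊗ 10))) gives -8.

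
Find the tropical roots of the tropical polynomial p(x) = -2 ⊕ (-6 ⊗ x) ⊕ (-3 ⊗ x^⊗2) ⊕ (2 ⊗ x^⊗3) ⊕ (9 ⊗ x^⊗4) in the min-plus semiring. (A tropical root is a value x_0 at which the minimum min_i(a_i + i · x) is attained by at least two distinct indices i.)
Roots: {-7, -5, -3, 4}

Each tropical root is a break point of the lower envelope of the lines y = a_i + i · x (there are 5 lines, with slopes 0, 1, ..., 4). Only the lines that attain the minimum somewhere contribute to roots; other lines are dominated. Here the surviving (envelope) indices are i = 4, i = 3, i = 2, i = 1, i = 0.
Intersections between consecutive envelope lines give the roots: for adjacent envelope indices i < j the intersection is x = (a_i − a_j) / (j − i). Reading off the sorted break points: {-7, -5, -3, 4}.
Verification: at each break x_0, at least two indices attain the minimum of min_i(a_i + i · x_0).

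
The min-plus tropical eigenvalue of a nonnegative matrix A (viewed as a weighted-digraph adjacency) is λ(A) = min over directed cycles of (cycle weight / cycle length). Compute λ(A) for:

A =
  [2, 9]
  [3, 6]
λ(A) = 2

Enumerate directed cycles and compute their means (weight / length). Sample:
  cycle 0 → 0: weight = 2, length = 1, mean = 2/1 ≈ 2.000
  cycle 1 → 1: weight = 6, length = 1, mean = 6/1 ≈ 6.000
  cycle 0 → 1 → 0: weight = 12, length = 2, mean = 12/2 ≈ 6.000
  cycle 1 → 0 → 1: weight = 12, length = 2, mean = 12/2 ≈ 6.000
Minimum mean = 2.000, attained e.g. along the cycle 0 → 0 with weight 2 and length 1. So λ(A) = 2/1 = 2.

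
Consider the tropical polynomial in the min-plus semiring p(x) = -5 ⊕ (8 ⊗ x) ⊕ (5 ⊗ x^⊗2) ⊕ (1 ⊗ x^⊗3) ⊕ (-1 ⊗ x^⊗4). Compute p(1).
p(1) = -5

A tropical monomial a ⊗ x^⊗i evaluates to a + i · x. Evaluating each term at x = 1:
  Term 0 contributes -5 + 0 · 1 = -5
  Term 1 contributes 8 + 1 · 1 = 9
  Term 2 contributes 5 + 2 · 1 = 7
  Term 3 contributes 1 + 3 · 1 = 4
  Term 4 contributes -1 + 4 · 1 = 3
p(1) = ⊕ of these = min[-5, 9, 7, 4, 3] = -5.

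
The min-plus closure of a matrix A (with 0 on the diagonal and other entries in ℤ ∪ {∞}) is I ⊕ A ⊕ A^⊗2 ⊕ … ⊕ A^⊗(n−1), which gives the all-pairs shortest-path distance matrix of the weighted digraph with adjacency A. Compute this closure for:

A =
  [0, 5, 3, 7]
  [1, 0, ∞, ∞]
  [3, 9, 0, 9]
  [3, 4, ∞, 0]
Closure =
  [0, 5, 3, 7]
  [1, 0, 4, 8]
  [3, 8, 0, 9]
  [3, 4, 6, 0]

This is the Floyd-Warshall all-pairs shortest-path computation. For each intermediate vertex k = 0, 1, …, 3, update dist[i][j] ← min(dist[i][j], dist[i][k] + dist[k][j]). The final matrix gives, for each (i, j), the minimum total weight of any directed path from i to j (possibly empty when i = j).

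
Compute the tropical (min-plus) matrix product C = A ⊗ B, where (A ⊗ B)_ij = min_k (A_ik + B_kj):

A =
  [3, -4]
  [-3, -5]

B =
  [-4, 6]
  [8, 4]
A ⊗ B =
  [-1, 0]
  [-7, -1]

Apply the min-plus product entry-by-entry:
  C[0][0] = min over k of (A[0][0] + B[0][0] = 3 + -4 = -1, A[0][1] + B[1][0] = -4 + 8 = 4) = -1 (attained at k = 0)
  C[0][1] = min over k of (A[0][0] + B[0][1] = 3 + 6 = 9, A[0][1] + B[1][1] = -4 + 4 = 0) = 0 (attained at k = 1)
  C[1][0] = min over k of (A[1][0] + B[0][0] = -3 + -4 = -7, A[1][1] + B[1][0] = -5 + 8 = 3) = -7 (attained at k = 0)
  C[1][1] = min over k of (A[1][0] + B[0][1] = -3 + 6 = 3, A[1][1] + B[1][1] = -5 + 4 = -1) = -1 (attained at k = 1)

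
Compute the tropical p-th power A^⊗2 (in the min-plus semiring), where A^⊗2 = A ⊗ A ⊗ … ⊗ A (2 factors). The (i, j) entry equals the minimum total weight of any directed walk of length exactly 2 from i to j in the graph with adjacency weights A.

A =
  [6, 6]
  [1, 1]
A^⊗2 =
  [7, 7]
  [2, 2]

Each entry (A^⊗2)_ij equals the minimum over all length-2 walks i = v_0 → v_1 → … → v_2 = j of Σ_t A[v_t][v_{t+1}]. For example, for (i, j) = (0, 1) we minimise over 2 possible intermediate vertex sequences; the minimum is 7, attained along the walk 0 → 1 → 1.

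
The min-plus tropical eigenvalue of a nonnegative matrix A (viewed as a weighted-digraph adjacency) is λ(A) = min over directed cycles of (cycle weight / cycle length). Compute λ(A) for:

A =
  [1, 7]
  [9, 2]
λ(A) = 1

Enumerate directed cycles and compute their means (weight / length). Sample:
  cycle 0 → 0: weight = 1, length = 1, mean = 1/1 ≈ 1.000
  cycle 1 → 1: weight = 2, length = 1, mean = 2/1 ≈ 2.000
  cycle 0 → 1 → 0: weight = 16, length = 2, mean = 16/2 ≈ 8.000
  cycle 1 → 0 → 1: weight = 16, length = 2, mean = 16/2 ≈ 8.000
Minimum mean = 1.000, attained e.g. along the cycle 0 → 0 with weight 1 and length 1. So λ(A) = 1/1 = 1.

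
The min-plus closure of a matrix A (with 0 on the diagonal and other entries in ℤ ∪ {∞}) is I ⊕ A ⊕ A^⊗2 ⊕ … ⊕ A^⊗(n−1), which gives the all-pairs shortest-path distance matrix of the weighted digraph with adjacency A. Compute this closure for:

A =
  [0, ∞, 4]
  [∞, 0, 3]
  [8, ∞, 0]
Closure =
  [0, ∞, 4]
  [11, 0, 3]
  [8, ∞, 0]

This is the Floyd-Warshall all-pairs shortest-path computation. For each intermediate vertex k = 0, 1, …, 2, update dist[i][j] ← min(dist[i][j], dist[i][k] + dist[k][j]). The final matrix gives, for each (i, j), the minimum total weight of any directed path from i to j (possibly empty when i = j).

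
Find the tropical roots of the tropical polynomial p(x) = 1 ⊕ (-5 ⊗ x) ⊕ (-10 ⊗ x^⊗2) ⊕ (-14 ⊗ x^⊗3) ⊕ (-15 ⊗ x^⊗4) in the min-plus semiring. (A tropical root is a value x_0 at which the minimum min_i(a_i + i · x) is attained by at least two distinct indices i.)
Roots: {1, 4, 5, 6}

Each tropical root is a break point of the lower envelope of the lines y = a_i + i · x (there are 5 lines, with slopes 0, 1, ..., 4). Only the lines that attain the minimum somewhere contribute to roots; other lines are dominated. Here the surviving (envelope) indices are i = 4, i = 3, i = 2, i = 1, i = 0.
Intersections between consecutive envelope lines give the roots: for adjacent envelope indices i < j the intersection is x = (a_i − a_j) / (j − i). Reading off the sorted break points: {1, 4, 5, 6}.
Verification: at each break x_0, at least two indices attain the minimum of min_i(a_i + i · x_0).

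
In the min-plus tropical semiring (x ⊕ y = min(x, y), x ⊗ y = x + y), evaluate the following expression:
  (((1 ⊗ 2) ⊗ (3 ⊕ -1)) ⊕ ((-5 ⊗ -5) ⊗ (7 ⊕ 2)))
(((1 ⊗ 2) ⊗ (3 ⊕ -1)) ⊕ ((-5 ⊗ -5) ⊗ (7 ⊕ 2))) = -8

Expand innermost to outermost. Recall ⊕ takes the minimum of its arguments and ⊗ takes their sum. Working out the expression (((1 ⊗ 2) ⊗ (3 ⊕ -1)) ⊕ ((-5 ⊗ -5) ⊗ (7 ⊕ 2))) gives -8.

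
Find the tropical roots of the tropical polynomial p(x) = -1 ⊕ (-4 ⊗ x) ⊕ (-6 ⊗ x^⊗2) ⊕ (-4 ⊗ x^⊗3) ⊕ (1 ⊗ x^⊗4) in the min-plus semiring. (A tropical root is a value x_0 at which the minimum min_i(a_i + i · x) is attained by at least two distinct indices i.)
Roots: {-5, -2, 2, 3}

Each tropical root is a break point of the lower envelope of the lines y = a_i + i · x (there are 5 lines, with slopes 0, 1, ..., 4). Only the lines that attain the minimum somewhere contribute to roots; other lines are dominated. Here the surviving (envelope) indices are i = 4, i = 3, i = 2, i = 1, i = 0.
Intersections between consecutive envelope lines give the roots: for adjacent envelope indices i < j the intersection is x = (a_i − a_j) / (j − i). Reading off the sorted break points: {-5, -2, 2, 3}.
Verification: at each break x_0, at least two indices attain the minimum of min_i(a_i + i · x_0).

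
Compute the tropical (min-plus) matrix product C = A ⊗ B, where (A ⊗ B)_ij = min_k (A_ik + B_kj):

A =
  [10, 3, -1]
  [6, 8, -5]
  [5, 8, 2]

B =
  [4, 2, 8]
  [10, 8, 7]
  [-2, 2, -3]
A ⊗ B =
  [-3, 1, -4]
  [-7, -3, -8]
  [0, 4, -1]

Apply the min-plus product entry-by-entry:
  C[0][0] = min over k of (A[0][0] + B[0][0] = 10 + 4 = 14, A[0][1] + B[1][0] = 3 + 10 = 13, A[0][2] + B[2][0] = -1 + -2 = -3) = -3 (attained at k = 2)
  C[0][1] = min over k of (A[0][0] + B[0][1] = 10 + 2 = 12, A[0][1] + B[1][1] = 3 + 8 = 11, A[0][2] + B[2][1] = -1 + 2 = 1) = 1 (attained at k = 2)
  C[0][2] = min over k of (A[0][0] + B[0][2] = 10 + 8 = 18, A[0][1] + B[1][2] = 3 + 7 = 10, A[0][2] + B[2][2] = -1 + -3 = -4) = -4 (attained at k = 2)
  C[1][0] = min over k of (A[1][0] + B[0][0] = 6 + 4 = 10, A[1][1] + B[1][0] = 8 + 10 = 18, A[1][2] + B[2][0] = -5 + -2 = -7) = -7 (attained at k = 2)
  C[1][1] = min over k of (A[1][0] + B[0][1] = 6 + 2 = 8, A[1][1] + B[1][1] = 8 + 8 = 16, A[1][2] + B[2][1] = -5 + 2 = -3) = -3 (attained at k = 2)
  C[1][2] = min over k of (A[1][0] + B[0][2] = 6 + 8 = 14, A[1][1] + B[1][2] = 8 + 7 = 15, A[1][2] + B[2][2] = -5 + -3 = -8) = -8 (attained at k = 2)
  C[2][0] = min over k of (A[2][0] + B[0][0] = 5 + 4 = 9, A[2][1] + B[1][0] = 8 + 10 = 18, A[2][2] + B[2][0] = 2 + -2 = 0) = 0 (attained at k = 2)
  C[2][1] = min over k of (A[2][0] + B[0][1] = 5 + 2 = 7, A[2][1] + B[1][1] = 8 + 8 = 16, A[2][2] + B[2][1] = 2 + 2 = 4) = 4 (attained at k = 2)
  C[2][2] = min over k of (A[2][0] + B[0][2] = 5 + 8 = 13, A[2][1] + B[1][2] = 8 + 7 = 15, A[2][2] + B[2][2] = 2 + -3 = -1) = -1 (attained at k = 2)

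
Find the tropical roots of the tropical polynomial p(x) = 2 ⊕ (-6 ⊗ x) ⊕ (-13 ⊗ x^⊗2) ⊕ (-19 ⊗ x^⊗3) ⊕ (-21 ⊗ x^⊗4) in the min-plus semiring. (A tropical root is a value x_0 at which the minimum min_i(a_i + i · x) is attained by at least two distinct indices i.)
Roots: {2, 6, 7, 8}

Each tropical root is a break point of the lower envelope of the lines y = a_i + i · x (there are 5 lines, with slopes 0, 1, ..., 4). Only the lines that attain the minimum somewhere contribute to roots; other lines are dominated. Here the surviving (envelope) indices are i = 4, i = 3, i = 2, i = 1, i = 0.
Intersections between consecutive envelope lines give the roots: for adjacent envelope indices i < j the intersection is x = (a_i − a_j) / (j − i). Reading off the sorted break points: {2, 6, 7, 8}.
Verification: at each break x_0, at least two indices attain the minimum of min_i(a_i + i · x_0).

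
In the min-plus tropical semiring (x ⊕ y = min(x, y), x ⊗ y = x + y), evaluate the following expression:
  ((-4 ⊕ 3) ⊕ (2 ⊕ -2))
((-4 ⊕ 3) ⊕ (2 ⊕ -2)) = -4

Expand innermost to outermost. Recall ⊕ takes the minimum of its arguments and ⊗ takes their sum. Working out the expression ((-4 ⊕ 3) ⊕ (2 ⊕ -2)) gives -4.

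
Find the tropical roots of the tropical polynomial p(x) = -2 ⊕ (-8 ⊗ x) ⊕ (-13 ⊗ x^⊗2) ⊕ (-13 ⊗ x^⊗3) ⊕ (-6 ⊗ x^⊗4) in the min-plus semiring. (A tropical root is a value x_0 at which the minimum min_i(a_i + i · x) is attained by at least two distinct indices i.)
Roots: {-7, 0, 5, 6}

Each tropical root is a break point of the lower envelope of the lines y = a_i + i · x (there are 5 lines, with slopes 0, 1, ..., 4). Only the lines that attain the minimum somewhere contribute to roots; other lines are dominated. Here the surviving (envelope) indices are i = 4, i = 3, i = 2, i = 1, i = 0.
Intersections between consecutive envelope lines give the roots: for adjacent envelope indices i < j the intersection is x = (a_i − a_j) / (j − i). Reading off the sorted break points: {-7, 0, 5, 6}.
Verification: at each break x_0, at least two indices attain the minimum of min_i(a_i + i · x_0).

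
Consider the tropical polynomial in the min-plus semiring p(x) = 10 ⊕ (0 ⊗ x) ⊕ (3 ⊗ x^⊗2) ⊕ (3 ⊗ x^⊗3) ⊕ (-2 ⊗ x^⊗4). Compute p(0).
p(0) = -2

A tropical monomial a ⊗ x^⊗i evaluates to a + i · x. Evaluating each term at x = 0:
  Term 0 contributes 10 + 0 · 0 = 10
  Term 1 contributes 0 + 1 · 0 = 0
  Term 2 contributes 3 + 2 · 0 = 3
  Term 3 contributes 3 + 3 · 0 = 3
  Term 4 contributes -2 + 4 · 0 = -2
p(0) = ⊕ of these = min[10, 0, 3, 3, -2] = -2.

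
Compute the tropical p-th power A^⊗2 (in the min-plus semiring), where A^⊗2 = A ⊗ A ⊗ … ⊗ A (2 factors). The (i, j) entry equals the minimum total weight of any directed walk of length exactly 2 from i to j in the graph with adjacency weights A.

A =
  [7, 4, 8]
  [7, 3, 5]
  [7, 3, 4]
A^⊗2 =
  [11, 7, 9]
  [10, 6, 8]
  [10, 6, 8]

Each entry (A^⊗2)_ij equals the minimum over all length-2 walks i = v_0 → v_1 → … → v_2 = j of Σ_t A[v_t][v_{t+1}]. For example, for (i, j) = (0, 2) we minimise over 3 possible intermediate vertex sequences; the minimum is 9, attained along the walk 0 → 1 → 2.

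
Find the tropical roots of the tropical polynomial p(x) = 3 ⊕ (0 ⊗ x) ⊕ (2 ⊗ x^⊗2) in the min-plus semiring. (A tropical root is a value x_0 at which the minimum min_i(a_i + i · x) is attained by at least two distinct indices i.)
Roots: {-2, 3}

Each tropical root is a break point of the lower envelope of the lines y = a_i + i · x (there are 3 lines, with slopes 0, 1, ..., 2). Only the lines that attain the minimum somewhere contribute to roots; other lines are dominated. Here the surviving (envelope) indices are i = 2, i = 1, i = 0.
Intersections between consecutive envelope lines give the roots: for adjacent envelope indices i < j the intersection is x = (a_i − a_j) / (j − i). Reading off the sorted break points: {-2, 3}.
Verification: at each break x_0, at least two indices attain the minimum of min_i(a_i + i · x_0).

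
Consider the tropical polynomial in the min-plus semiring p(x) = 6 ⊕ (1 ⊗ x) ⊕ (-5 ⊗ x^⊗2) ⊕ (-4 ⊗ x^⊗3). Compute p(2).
p(2) = -1

A tropical monomial a ⊗ x^⊗i evaluates to a + i · x. Evaluating each term at x = 2:
  Term 0 contributes 6 + 0 · 2 = 6
  Term 1 contributes 1 + 1 · 2 = 3
  Term 2 contributes -5 + 2 · 2 = -1
  Term 3 contributes -4 + 3 · 2 = 2
p(2) = ⊕ of these = min[6, 3, -1, 2] = -1.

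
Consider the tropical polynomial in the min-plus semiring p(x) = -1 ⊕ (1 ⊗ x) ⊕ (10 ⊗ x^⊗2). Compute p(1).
p(1) = -1

A tropical monomial a ⊗ x^⊗i evaluates to a + i · x. Evaluating each term at x = 1:
  Term 0 contributes -1 + 0 · 1 = -1
  Term 1 contributes 1 + 1 · 1 = 2
  Term 2 contributes 10 + 2 · 1 = 12
p(1) = ⊕ of these = min[-1, 2, 12] = -1.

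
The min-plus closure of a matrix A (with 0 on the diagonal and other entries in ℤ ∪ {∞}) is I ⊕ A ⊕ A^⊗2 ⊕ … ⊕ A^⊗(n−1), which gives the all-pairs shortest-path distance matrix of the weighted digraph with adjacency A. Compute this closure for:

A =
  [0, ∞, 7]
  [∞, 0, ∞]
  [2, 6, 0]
Closure =
  [0, 13, 7]
  [∞, 0, ∞]
  [2, 6, 0]

This is the Floyd-Warshall all-pairs shortest-path computation. For each intermediate vertex k = 0, 1, …, 2, update dist[i][j] ← min(dist[i][j], dist[i][k] + dist[k][j]). The final matrix gives, for each (i, j), the minimum total weight of any directed path from i to j (possibly empty when i = j).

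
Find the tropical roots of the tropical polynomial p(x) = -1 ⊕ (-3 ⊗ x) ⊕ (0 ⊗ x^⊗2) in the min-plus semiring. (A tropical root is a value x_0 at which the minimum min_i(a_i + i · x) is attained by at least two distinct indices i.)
Roots: {-3, 2}

Each tropical root is a break point of the lower envelope of the lines y = a_i + i · x (there are 3 lines, with slopes 0, 1, ..., 2). Only the lines that attain the minimum somewhere contribute to roots; other lines are dominated. Here the surviving (envelope) indices are i = 2, i = 1, i = 0.
Intersections between consecutive envelope lines give the roots: for adjacent envelope indices i < j the intersection is x = (a_i − a_j) / (j − i). Reading off the sorted break points: {-3, 2}.
Verification: at each break x_0, at least two indices attain the minimum of min_i(a_i + i · x_0).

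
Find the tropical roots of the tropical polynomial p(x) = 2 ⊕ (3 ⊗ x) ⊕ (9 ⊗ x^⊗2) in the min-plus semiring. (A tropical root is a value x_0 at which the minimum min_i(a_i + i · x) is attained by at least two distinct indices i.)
Roots: {-6, -1}

Each tropical root is a break point of the lower envelope of the lines y = a_i + i · x (there are 3 lines, with slopes 0, 1, ..., 2). Only the lines that attain the minimum somewhere contribute to roots; other lines are dominated. Here the surviving (envelope) indices are i = 2, i = 1, i = 0.
Intersections between consecutive envelope lines give the roots: for adjacent envelope indices i < j the intersection is x = (a_i − a_j) / (j − i). Reading off the sorted break points: {-6, -1}.
Verification: at each break x_0, at least two indices attain the minimum of min_i(a_i + i · x_0).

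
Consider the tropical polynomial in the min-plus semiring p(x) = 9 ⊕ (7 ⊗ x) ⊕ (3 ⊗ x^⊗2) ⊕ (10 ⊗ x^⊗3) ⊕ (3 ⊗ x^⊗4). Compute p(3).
p(3) = 9

A tropical monomial a ⊗ x^⊗i evaluates to a + i · x. Evaluating each term at x = 3:
  Term 0 contributes 9 + 0 · 3 = 9
  Term 1 contributes 7 + 1 · 3 = 10
  Term 2 contributes 3 + 2 · 3 = 9
  Term 3 contributes 10 + 3 · 3 = 19
  Term 4 contributes 3 + 4 · 3 = 15
p(3) = ⊕ of these = min[9, 10, 9, 19, 15] = 9.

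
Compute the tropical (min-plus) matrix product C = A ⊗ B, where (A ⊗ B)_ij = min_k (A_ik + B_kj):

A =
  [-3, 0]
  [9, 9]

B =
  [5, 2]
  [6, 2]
A ⊗ B =
  [2, -1]
  [14, 11]

Apply the min-plus product entry-by-entry:
  C[0][0] = min over k of (A[0][0] + B[0][0] = -3 + 5 = 2, A[0][1] + B[1][0] = 0 + 6 = 6) = 2 (attained at k = 0)
  C[0][1] = min over k of (A[0][0] + B[0][1] = -3 + 2 = -1, A[0][1] + B[1][1] = 0 + 2 = 2) = -1 (attained at k = 0)
  C[1][0] = min over k of (A[1][0] + B[0][0] = 9 + 5 = 14, A[1][1] + B[1][0] = 9 + 6 = 15) = 14 (attained at k = 0)
  C[1][1] = min over k of (A[1][0] + B[0][1] = 9 + 2 = 11, A[1][1] + B[1][1] = 9 + 2 = 11) = 11 (attained at k = 0)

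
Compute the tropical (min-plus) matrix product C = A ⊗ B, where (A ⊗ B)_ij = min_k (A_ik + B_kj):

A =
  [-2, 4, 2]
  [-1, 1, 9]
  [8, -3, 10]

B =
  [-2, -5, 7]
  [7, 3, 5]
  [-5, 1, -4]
A ⊗ B =
  [-4, -7, -2]
  [-3, -6, 5]
  [4, 0, 2]

Apply the min-plus product entry-by-entry:
  C[0][0] = min over k of (A[0][0] + B[0][0] = -2 + -2 = -4, A[0][1] + B[1][0] = 4 + 7 = 11, A[0][2] + B[2][0] = 2 + -5 = -3) = -4 (attained at k = 0)
  C[0][1] = min over k of (A[0][0] + B[0][1] = -2 + -5 = -7, A[0][1] + B[1][1] = 4 + 3 = 7, A[0][2] + B[2][1] = 2 + 1 = 3) = -7 (attained at k = 0)
  C[0][2] = min over k of (A[0][0] + B[0][2] = -2 + 7 = 5, A[0][1] + B[1][2] = 4 + 5 = 9, A[0][2] + B[2][2] = 2 + -4 = -2) = -2 (attained at k = 2)
  C[1][0] = min over k of (A[1][0] + B[0][0] = -1 + -2 = -3, A[1][1] + B[1][0] = 1 + 7 = 8, A[1][2] + B[2][0] = 9 + -5 = 4) = -3 (attained at k = 0)
  C[1][1] = min over k of (A[1][0] + B[0][1] = -1 + -5 = -6, A[1][1] + B[1][1] = 1 + 3 = 4, A[1][2] + B[2][1] = 9 + 1 = 10) = -6 (attained at k = 0)
  C[1][2] = min over k of (A[1][0] + B[0][2] = -1 + 7 = 6, A[1][1] + B[1][2] = 1 + 5 = 6, A[1][2] + B[2][2] = 9 + -4 = 5) = 5 (attained at k = 2)
  C[2][0] = min over k of (A[2][0] + B[0][0] = 8 + -2 = 6, A[2][1] + B[1][0] = -3 + 7 = 4, A[2][2] + B[2][0] = 10 + -5 = 5) = 4 (attained at k = 1)
  C[2][1] = min over k of (A[2][0] + B[0][1] = 8 + -5 = 3, A[2][1] + B[1][1] = -3 + 3 = 0, A[2][2] + B[2][1] = 10 + 1 = 11) = 0 (attained at k = 1)
  C[2][2] = min over k of (A[2][0] + B[0][2] = 8 + 7 = 15, A[2][1] + B[1][2] = -3 + 5 = 2, A[2][2] + B[2][2] = 10 + -4 = 6) = 2 (attained at k = 1)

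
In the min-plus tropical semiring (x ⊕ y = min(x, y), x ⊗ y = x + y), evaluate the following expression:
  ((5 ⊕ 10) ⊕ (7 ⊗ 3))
((5 ⊕ 10) ⊕ (7 ⊗ 3)) = 5

Expand innermost to outermost. Recall ⊕ takes the minimum of its arguments and ⊗ takes their sum. Working out the expression ((5 ⊕ 10) ⊕ (7 ⊗ 3)) gives 5.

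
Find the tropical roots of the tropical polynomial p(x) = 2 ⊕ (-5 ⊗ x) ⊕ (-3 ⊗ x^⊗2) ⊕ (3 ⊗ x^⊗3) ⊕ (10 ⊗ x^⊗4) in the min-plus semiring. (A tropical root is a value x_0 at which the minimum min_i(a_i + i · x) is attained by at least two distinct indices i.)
Roots: {-7, -6, -2, 7}

Each tropical root is a break point of the lower envelope of the lines y = a_i + i · x (there are 5 lines, with slopes 0, 1, ..., 4). Only the lines that attain the minimum somewhere contribute to roots; other lines are dominated. Here the surviving (envelope) indices are i = 4, i = 3, i = 2, i = 1, i = 0.
Intersections between consecutive envelope lines give the roots: for adjacent envelope indices i < j the intersection is x = (a_i − a_j) / (j − i). Reading off the sorted break points: {-7, -6, -2, 7}.
Verification: at each break x_0, at least two indices attain the minimum of min_i(a_i + i · x_0).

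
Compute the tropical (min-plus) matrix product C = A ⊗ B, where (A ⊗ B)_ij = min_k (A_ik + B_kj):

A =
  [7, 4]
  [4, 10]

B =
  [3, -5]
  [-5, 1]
A ⊗ B =
  [-1, 2]
  [5, -1]

Apply the min-plus product entry-by-entry:
  C[0][0] = min over k of (A[0][0] + B[0][0] = 7 + 3 = 10, A[0][1] + B[1][0] = 4 + -5 = -1) = -1 (attained at k = 1)
  C[0][1] = min over k of (A[0][0] + B[0][1] = 7 + -5 = 2, A[0][1] + B[1][1] = 4 + 1 = 5) = 2 (attained at k = 0)
  C[1][0] = min over k of (A[1][0] + B[0][0] = 4 + 3 = 7, A[1][1] + B[1][0] = 10 + -5 = 5) = 5 (attained at k = 1)
  C[1][1] = min over k of (A[1][0] + B[0][1] = 4 + -5 = -1, A[1][1] + B[1][1] = 10 + 1 = 11) = -1 (attained at k = 0)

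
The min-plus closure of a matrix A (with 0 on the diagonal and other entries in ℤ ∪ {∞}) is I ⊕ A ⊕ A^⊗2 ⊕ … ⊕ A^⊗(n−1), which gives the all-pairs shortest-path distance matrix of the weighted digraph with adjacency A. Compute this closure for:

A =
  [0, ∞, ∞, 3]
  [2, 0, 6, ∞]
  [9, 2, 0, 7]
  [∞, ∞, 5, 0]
Closure =
  [0, 10, 8, 3]
  [2, 0, 6, 5]
  [4, 2, 0, 7]
  [9, 7, 5, 0]

This is the Floyd-Warshall all-pairs shortest-path computation. For each intermediate vertex k = 0, 1, …, 3, update dist[i][j] ← min(dist[i][j], dist[i][k] + dist[k][j]). The final matrix gives, for each (i, j), the minimum total weight of any directed path from i to j (possibly empty when i = j).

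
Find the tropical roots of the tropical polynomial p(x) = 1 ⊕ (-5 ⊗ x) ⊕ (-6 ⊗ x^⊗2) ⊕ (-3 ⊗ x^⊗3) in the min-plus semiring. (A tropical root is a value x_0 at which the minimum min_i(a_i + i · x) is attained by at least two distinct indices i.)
Roots: {-3, 1, 6}

Each tropical root is a break point of the lower envelope of the lines y = a_i + i · x (there are 4 lines, with slopes 0, 1, ..., 3). Only the lines that attain the minimum somewhere contribute to roots; other lines are dominated. Here the surviving (envelope) indices are i = 3, i = 2, i = 1, i = 0.
Intersections between consecutive envelope lines give the roots: for adjacent envelope indices i < j the intersection is x = (a_i − a_j) / (j − i). Reading off the sorted break points: {-3, 1, 6}.
Verification: at each break x_0, at least two indices attain the minimum of min_i(a_i + i · x_0).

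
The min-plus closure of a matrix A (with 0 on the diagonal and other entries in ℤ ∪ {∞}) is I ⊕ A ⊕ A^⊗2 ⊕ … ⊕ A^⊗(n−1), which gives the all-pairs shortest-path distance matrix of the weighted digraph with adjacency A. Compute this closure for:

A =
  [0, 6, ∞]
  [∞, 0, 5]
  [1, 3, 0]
Closure =
  [0, 6, 11]
  [6, 0, 5]
  [1, 3, 0]

This is the Floyd-Warshall all-pairs shortest-path computation. For each intermediate vertex k = 0, 1, …, 2, update dist[i][j] ← min(dist[i][j], dist[i][k] + dist[k][j]). The final matrix gives, for each (i, j), the minimum total weight of any directed path from i to j (possibly empty when i = j).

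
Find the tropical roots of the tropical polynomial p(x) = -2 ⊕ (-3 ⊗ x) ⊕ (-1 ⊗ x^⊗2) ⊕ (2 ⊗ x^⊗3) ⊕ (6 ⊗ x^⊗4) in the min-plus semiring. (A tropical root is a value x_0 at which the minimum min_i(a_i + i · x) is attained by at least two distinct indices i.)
Roots: {-4, -3, -2, 1}

Each tropical root is a break point of the lower envelope of the lines y = a_i + i · x (there are 5 lines, with slopes 0, 1, ..., 4). Only the lines that attain the minimum somewhere contribute to roots; other lines are dominated. Here the surviving (envelope) indices are i = 4, i = 3, i = 2, i = 1, i = 0.
Intersections between consecutive envelope lines give the roots: for adjacent envelope indices i < j the intersection is x = (a_i − a_j) / (j − i). Reading off the sorted break points: {-4, -3, -2, 1}.
Verification: at each break x_0, at least two indices attain the minimum of min_i(a_i + i · x_0).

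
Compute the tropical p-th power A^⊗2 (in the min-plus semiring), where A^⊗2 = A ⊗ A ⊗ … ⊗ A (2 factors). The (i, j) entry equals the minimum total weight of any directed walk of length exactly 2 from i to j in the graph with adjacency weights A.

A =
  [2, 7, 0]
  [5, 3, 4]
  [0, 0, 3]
A^⊗2 =
  [0, 0, 2]
  [4, 4, 5]
  [2, 3, 0]

Each entry (A^⊗2)_ij equals the minimum over all length-2 walks i = v_0 → v_1 → … → v_2 = j of Σ_t A[v_t][v_{t+1}]. For example, for (i, j) = (0, 2) we minimise over 3 possible intermediate vertex sequences; the minimum is 2, attained along the walk 0 → 0 → 2.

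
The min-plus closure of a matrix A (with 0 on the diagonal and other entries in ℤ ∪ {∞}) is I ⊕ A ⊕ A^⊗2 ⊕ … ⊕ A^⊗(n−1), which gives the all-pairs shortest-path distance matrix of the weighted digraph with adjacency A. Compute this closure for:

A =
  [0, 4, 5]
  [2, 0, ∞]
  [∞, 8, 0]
Closure =
  [0, 4, 5]
  [2, 0, 7]
  [10, 8, 0]

This is the Floyd-Warshall all-pairs shortest-path computation. For each intermediate vertex k = 0, 1, …, 2, update dist[i][j] ← min(dist[i][j], dist[i][k] + dist[k][j]). The final matrix gives, for each (i, j), the minimum total weight of any directed path from i to j (possibly empty when i = j).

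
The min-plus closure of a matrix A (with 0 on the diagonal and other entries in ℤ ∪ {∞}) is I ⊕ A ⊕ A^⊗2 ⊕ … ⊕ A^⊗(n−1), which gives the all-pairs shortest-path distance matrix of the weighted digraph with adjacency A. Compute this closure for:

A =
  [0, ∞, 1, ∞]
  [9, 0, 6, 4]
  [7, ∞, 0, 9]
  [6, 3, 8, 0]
Closure =
  [0, 13, 1, 10]
  [9, 0, 6, 4]
  [7, 12, 0, 9]
  [6, 3, 7, 0]

This is the Floyd-Warshall all-pairs shortest-path computation. For each intermediate vertex k = 0, 1, …, 3, update dist[i][j] ← min(dist[i][j], dist[i][k] + dist[k][j]). The final matrix gives, for each (i, j), the minimum total weight of any directed path from i to j (possibly empty when i = j).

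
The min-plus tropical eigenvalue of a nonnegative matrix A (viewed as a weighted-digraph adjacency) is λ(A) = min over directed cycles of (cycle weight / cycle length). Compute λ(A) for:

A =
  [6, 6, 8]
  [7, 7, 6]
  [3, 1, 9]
λ(A) = 7/2

Enumerate directed cycles and compute their means (weight / length). Sample:
  cycle 0 → 0: weight = 6, length = 1, mean = 6/1 ≈ 6.000
  cycle 1 → 1: weight = 7, length = 1, mean = 7/1 ≈ 7.000
  cycle 2 → 2: weight = 9, length = 1, mean = 9/1 ≈ 9.000
  cycle 0 → 1 → 0: weight = 13, length = 2, mean = 13/2 ≈ 6.500
  cycle 0 → 2 → 0: weight = 11, length = 2, mean = 11/2 ≈ 5.500
  cycle 1 → 0 → 1: weight = 13, length = 2, mean = 13/2 ≈ 6.500
Minimum mean = 3.500, attained e.g. along the cycle 1 → 2 → 1 with weight 7 and length 2. So λ(A) = 7/2 = 7/2.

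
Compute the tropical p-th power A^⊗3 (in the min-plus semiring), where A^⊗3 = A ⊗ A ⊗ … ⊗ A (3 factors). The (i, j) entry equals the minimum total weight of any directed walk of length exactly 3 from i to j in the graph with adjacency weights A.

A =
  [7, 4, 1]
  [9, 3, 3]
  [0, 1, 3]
A^⊗3 =
  [4, 5, 2]
  [6, 7, 4]
  [1, 2, 4]

Each entry (A^⊗3)_ij equals the minimum over all length-3 walks i = v_0 → v_1 → … → v_3 = j of Σ_t A[v_t][v_{t+1}]. For example, for (i, j) = (0, 2) we minimise over 9 possible intermediate vertex sequences; the minimum is 2, attained along the walk 0 → 2 → 0 → 2.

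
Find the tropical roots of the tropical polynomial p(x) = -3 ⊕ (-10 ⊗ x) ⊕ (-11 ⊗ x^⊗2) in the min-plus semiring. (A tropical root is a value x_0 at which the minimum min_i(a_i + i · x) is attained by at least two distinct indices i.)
Roots: {1, 7}

Each tropical root is a break point of the lower envelope of the lines y = a_i + i · x (there are 3 lines, with slopes 0, 1, ..., 2). Only the lines that attain the minimum somewhere contribute to roots; other lines are dominated. Here the surviving (envelope) indices are i = 2, i = 1, i = 0.
Intersections between consecutive envelope lines give the roots: for adjacent envelope indices i < j the intersection is x = (a_i − a_j) / (j − i). Reading off the sorted break points: {1, 7}.
Verification: at each break x_0, at least two indices attain the minimum of min_i(a_i + i · x_0).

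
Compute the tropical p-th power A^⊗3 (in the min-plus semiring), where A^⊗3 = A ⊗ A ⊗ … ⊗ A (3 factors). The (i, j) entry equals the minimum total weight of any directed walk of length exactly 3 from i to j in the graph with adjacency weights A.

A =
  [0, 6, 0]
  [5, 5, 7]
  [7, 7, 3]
A^⊗3 =
  [0, 6, 0]
  [5, 11, 5]
  [7, 13, 7]

Each entry (A^⊗3)_ij equals the minimum over all length-3 walks i = v_0 → v_1 → … → v_3 = j of Σ_t A[v_t][v_{t+1}]. For example, for (i, j) = (0, 2) we minimise over 9 possible intermediate vertex sequences; the minimum is 0, attained along the walk 0 → 0 → 0 → 2.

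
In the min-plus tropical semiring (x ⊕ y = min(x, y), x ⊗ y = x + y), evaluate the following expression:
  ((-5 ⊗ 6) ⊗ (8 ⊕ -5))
((-5 ⊗ 6) ⊗ (8 ⊕ -5)) = -4

Expand innermost to outermost. Recall ⊕ takes the minimum of its arguments and ⊗ takes their sum. Working out the expression ((-5 ⊗ 6) ⊗ (8 ⊕ -5)) gives -4.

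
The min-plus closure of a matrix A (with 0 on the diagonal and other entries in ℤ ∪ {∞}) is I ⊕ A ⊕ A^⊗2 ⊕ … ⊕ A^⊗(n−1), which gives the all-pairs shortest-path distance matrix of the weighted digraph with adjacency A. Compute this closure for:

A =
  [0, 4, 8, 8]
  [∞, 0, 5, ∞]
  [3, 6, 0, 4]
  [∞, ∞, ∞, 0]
Closure =
  [0, 4, 8, 8]
  [8, 0, 5, 9]
  [3, 6, 0, 4]
  [∞, ∞, ∞, 0]

This is the Floyd-Warshall all-pairs shortest-path computation. For each intermediate vertex k = 0, 1, …, 3, update dist[i][j] ← min(dist[i][j], dist[i][k] + dist[k][j]). The final matrix gives, for each (i, j), the minimum total weight of any directed path from i to j (possibly empty when i = j).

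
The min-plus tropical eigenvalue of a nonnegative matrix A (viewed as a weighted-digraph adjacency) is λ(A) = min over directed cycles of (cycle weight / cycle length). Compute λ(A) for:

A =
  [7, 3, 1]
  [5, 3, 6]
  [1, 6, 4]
λ(A) = 1

Enumerate directed cycles and compute their means (weight / length). Sample:
  cycle 0 → 0: weight = 7, length = 1, mean = 7/1 ≈ 7.000
  cycle 1 → 1: weight = 3, length = 1, mean = 3/1 ≈ 3.000
  cycle 2 → 2: weight = 4, length = 1, mean = 4/1 ≈ 4.000
  cycle 0 → 1 → 0: weight = 8, length = 2, mean = 8/2 ≈ 4.000
  cycle 0 → 2 → 0: weight = 2, length = 2, mean = 2/2 ≈ 1.000
  cycle 1 → 0 → 1: weight = 8, length = 2, mean = 8/2 ≈ 4.000
Minimum mean = 1.000, attained e.g. along the cycle 0 → 2 → 0 with weight 2 and length 2. So λ(A) = 2/2 = 1.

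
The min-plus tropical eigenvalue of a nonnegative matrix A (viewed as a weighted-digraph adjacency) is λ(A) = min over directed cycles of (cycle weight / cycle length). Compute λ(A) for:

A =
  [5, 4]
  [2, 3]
λ(A) = 3

Enumerate directed cycles and compute their means (weight / length). Sample:
  cycle 0 → 0: weight = 5, length = 1, mean = 5/1 ≈ 5.000
  cycle 1 → 1: weight = 3, length = 1, mean = 3/1 ≈ 3.000
  cycle 0 → 1 → 0: weight = 6, length = 2, mean = 6/2 ≈ 3.000
  cycle 1 → 0 → 1: weight = 6, length = 2, mean = 6/2 ≈ 3.000
Minimum mean = 3.000, attained e.g. along the cycle 1 → 1 with weight 3 and length 1. So λ(A) = 3/1 = 3.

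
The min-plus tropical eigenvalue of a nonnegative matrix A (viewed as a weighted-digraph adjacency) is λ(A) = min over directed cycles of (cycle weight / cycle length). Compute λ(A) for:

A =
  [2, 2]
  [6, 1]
λ(A) = 1

Enumerate directed cycles and compute their means (weight / length). Sample:
  cycle 0 → 0: weight = 2, length = 1, mean = 2/1 ≈ 2.000
  cycle 1 → 1: weight = 1, length = 1, mean = 1/1 ≈ 1.000
  cycle 0 → 1 → 0: weight = 8, length = 2, mean = 8/2 ≈ 4.000
  cycle 1 → 0 → 1: weight = 8, length = 2, mean = 8/2 ≈ 4.000
Minimum mean = 1.000, attained e.g. along the cycle 1 → 1 with weight 1 and length 1. So λ(A) = 1/1 = 1.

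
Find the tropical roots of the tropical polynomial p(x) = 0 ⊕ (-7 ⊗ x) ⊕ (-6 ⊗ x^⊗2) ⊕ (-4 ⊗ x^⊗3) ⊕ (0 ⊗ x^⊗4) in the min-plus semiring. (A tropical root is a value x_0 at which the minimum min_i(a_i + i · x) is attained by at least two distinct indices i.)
Roots: {-4, -2, -1, 7}

Each tropical root is a break point of the lower envelope of the lines y = a_i + i · x (there are 5 lines, with slopes 0, 1, ..., 4). Only the lines that attain the minimum somewhere contribute to roots; other lines are dominated. Here the surviving (envelope) indices are i = 4, i = 3, i = 2, i = 1, i = 0.
Intersections between consecutive envelope lines give the roots: for adjacent envelope indices i < j the intersection is x = (a_i − a_j) / (j − i). Reading off the sorted break points: {-4, -2, -1, 7}.
Verification: at each break x_0, at least two indices attain the minimum of min_i(a_i + i · x_0).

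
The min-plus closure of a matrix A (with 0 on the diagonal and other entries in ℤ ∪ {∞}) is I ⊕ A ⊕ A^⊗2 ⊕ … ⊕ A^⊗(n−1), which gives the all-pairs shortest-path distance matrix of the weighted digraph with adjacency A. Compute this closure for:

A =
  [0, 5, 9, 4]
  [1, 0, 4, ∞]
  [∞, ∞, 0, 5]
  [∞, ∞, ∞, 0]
Closure =
  [0, 5, 9, 4]
  [1, 0, 4, 5]
  [∞, ∞, 0, 5]
  [∞, ∞, ∞, 0]

This is the Floyd-Warshall all-pairs shortest-path computation. For each intermediate vertex k = 0, 1, …, 3, update dist[i][j] ← min(dist[i][j], dist[i][k] + dist[k][j]). The final matrix gives, for each (i, j), the minimum total weight of any directed path from i to j (possibly empty when i = j).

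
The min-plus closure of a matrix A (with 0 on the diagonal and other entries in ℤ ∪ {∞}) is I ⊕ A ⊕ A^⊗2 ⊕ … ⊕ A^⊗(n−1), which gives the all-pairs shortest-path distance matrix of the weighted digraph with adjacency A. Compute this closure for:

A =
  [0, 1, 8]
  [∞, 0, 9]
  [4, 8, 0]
Closure =
  [0, 1, 8]
  [13, 0, 9]
  [4, 5, 0]

This is the Floyd-Warshall all-pairs shortest-path computation. For each intermediate vertex k = 0, 1, …, 2, update dist[i][j] ← min(dist[i][j], dist[i][k] + dist[k][j]). The final matrix gives, for each (i, j), the minimum total weight of any directed path from i to j (possibly empty when i = j).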